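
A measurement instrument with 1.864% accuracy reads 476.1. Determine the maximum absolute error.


Absolute error = (accuracy% / 100) * reading.
Error = (1.864 / 100) * 476.1
Error = 0.01864 * 476.1
Error = 8.8745

8.8745


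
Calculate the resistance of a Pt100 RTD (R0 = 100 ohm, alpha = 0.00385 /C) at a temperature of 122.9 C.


The RTD equation: Rt = R0 * (1 + alpha * T).
Rt = 100 * (1 + 0.00385 * 122.9)
Rt = 100 * (1 + 0.473165)
Rt = 100 * 1.473165
Rt = 147.317 ohm

147.317 ohm


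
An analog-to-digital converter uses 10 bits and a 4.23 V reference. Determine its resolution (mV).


The resolution (LSB) of an ADC is Vref / 2^n.
LSB = 4.23 / 2^10
LSB = 4.23 / 1024
LSB = 0.00413086 V = 4.13085938 mV

4.13085938 mV


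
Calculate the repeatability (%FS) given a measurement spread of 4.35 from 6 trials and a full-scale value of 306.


Repeatability = (spread / full scale) * 100%.
R = (4.35 / 306) * 100
R = 1.422 %FS

1.422 %FS


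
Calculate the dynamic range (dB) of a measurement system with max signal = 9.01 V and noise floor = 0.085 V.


Dynamic range = 20 * log10(Vmax / Vnoise).
DR = 20 * log10(9.01 / 0.085)
DR = 20 * log10(106.0)
DR = 40.51 dB

40.51 dB


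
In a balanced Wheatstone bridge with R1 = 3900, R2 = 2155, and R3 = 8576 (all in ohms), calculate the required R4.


At balance: R1*R4 = R2*R3, so R4 = R2*R3/R1.
R4 = 2155 * 8576 / 3900
R4 = 18481280 / 3900
R4 = 4738.79 ohm

4738.79 ohm


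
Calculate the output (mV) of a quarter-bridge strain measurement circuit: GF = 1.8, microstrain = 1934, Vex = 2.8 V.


Quarter bridge output: Vout = (GF * epsilon * Vex) / 4.
Vout = (1.8 * 1934e-6 * 2.8) / 4
Vout = 0.00974736 / 4 V
Vout = 0.00243684 V = 2.4368 mV

2.4368 mV


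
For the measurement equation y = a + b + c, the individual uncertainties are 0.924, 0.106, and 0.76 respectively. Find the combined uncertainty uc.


For a sum of independent quantities, uc = sqrt(u1^2 + u2^2 + u3^2).
uc = sqrt(0.924^2 + 0.106^2 + 0.76^2)
uc = sqrt(0.853776 + 0.011236 + 0.5776)
uc = 1.2011

1.2011


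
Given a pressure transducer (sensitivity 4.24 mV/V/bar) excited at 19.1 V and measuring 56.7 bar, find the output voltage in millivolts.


Output = sensitivity * Vex * P.
Vout = 4.24 * 19.1 * 56.7
Vout = 80.984 * 56.7
Vout = 4591.79 mV

4591.79 mV


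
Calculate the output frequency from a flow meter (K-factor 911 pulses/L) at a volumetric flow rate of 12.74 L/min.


Frequency = K * Q / 60 (converting L/min to L/s).
f = 911 * 12.74 / 60
f = 11606.14 / 60
f = 193.44 Hz

193.44 Hz


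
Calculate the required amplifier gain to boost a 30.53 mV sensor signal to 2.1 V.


Gain = Vout / Vin (converting to same units).
G = 2.1 V / 30.53 mV
G = 2100.0 mV / 30.53 mV
G = 68.78

68.78


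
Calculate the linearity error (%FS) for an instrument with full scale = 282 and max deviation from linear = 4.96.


Linearity error = (max deviation / full scale) * 100%.
Linearity = (4.96 / 282) * 100
Linearity = 1.759 %FS

1.759 %FS


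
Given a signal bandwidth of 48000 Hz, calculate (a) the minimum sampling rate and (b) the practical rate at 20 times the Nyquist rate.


By Nyquist theorem, fs_min = 2 * fmax.
fs_min = 2 * 48000 = 96000 Hz
Practical rate = 20 * fs_min = 20 * 96000 = 1920000 Hz

fs_min = 96000 Hz, fs_practical = 1920000 Hz


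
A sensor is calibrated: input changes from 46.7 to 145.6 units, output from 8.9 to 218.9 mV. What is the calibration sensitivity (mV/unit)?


Sensitivity = (y2 - y1) / (x2 - x1).
S = (218.9 - 8.9) / (145.6 - 46.7)
S = 210.0 / 98.9
S = 2.1234 mV/unit

2.1234 mV/unit


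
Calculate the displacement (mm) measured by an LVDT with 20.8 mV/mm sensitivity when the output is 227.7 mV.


Displacement = Vout / sensitivity.
d = 227.7 / 20.8
d = 10.947 mm

10.947 mm


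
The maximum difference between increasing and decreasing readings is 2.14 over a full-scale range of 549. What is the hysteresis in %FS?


Hysteresis = (max difference / full scale) * 100%.
H = (2.14 / 549) * 100
H = 0.39 %FS

0.39 %FS


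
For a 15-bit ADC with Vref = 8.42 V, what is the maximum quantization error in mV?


The maximum quantization error is +/- LSB/2.
LSB = Vref / 2^n = 8.42 / 32768 = 0.00025696 V
Max error = LSB / 2 = 0.00025696 / 2 = 0.00012848 V
Max error = 0.1285 mV

0.1285 mV


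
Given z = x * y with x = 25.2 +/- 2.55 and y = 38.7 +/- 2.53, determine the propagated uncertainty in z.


For a product z = x*y, the relative uncertainty is:
uz/z = sqrt((ux/x)^2 + (uy/y)^2)
Relative uncertainties: ux/x = 2.55/25.2 = 0.10119
uy/y = 2.53/38.7 = 0.065375
z = 25.2 * 38.7 = 975.2
uz = 975.2 * sqrt(0.10119^2 + 0.065375^2) = 117.489

117.489


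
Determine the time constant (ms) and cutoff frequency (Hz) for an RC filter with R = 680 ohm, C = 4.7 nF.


Time constant: tau = R * C.
tau = 680 * 4.70e-09 = 3.196e-06 s
tau = 0.0032 ms
Cutoff frequency: fc = 1 / (2*pi*R*C).
fc = 1 / (2*pi*3.196e-06) = 49798.17 Hz

tau = 0.0032 ms, fc = 49798.17 Hz


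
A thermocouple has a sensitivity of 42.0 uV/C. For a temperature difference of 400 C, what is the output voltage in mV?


The thermocouple output V = sensitivity * dT.
V = 42.0 uV/C * 400 C
V = 16800.0 uV
V = 16.8 mV

16.8 mV


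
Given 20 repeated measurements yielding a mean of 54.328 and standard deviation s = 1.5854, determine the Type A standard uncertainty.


The standard uncertainty for Type A evaluation is u = s / sqrt(n).
u = 1.5854 / sqrt(20)
u = 1.5854 / 4.4721
u = 0.3545

0.3545


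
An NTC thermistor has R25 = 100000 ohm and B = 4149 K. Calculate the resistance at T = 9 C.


NTC thermistor equation: Rt = R25 * exp(B * (1/T - 1/T25)).
T in Kelvin: 282.15 K, T25 = 298.15 K
1/T - 1/T25 = 1/282.15 - 1/298.15 = 0.0001902
B * (1/T - 1/T25) = 4149 * 0.0001902 = 0.7891
Rt = 100000 * exp(0.7891) = 220148.0 ohm

220148.0 ohm


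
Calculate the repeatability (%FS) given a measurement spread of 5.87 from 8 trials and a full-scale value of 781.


Repeatability = (spread / full scale) * 100%.
R = (5.87 / 781) * 100
R = 0.752 %FS

0.752 %FS


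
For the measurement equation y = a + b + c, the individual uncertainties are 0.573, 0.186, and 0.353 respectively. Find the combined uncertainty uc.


For a sum of independent quantities, uc = sqrt(u1^2 + u2^2 + u3^2).
uc = sqrt(0.573^2 + 0.186^2 + 0.353^2)
uc = sqrt(0.328329 + 0.034596 + 0.124609)
uc = 0.6982

0.6982


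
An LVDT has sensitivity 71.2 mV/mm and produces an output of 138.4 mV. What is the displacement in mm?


Displacement = Vout / sensitivity.
d = 138.4 / 71.2
d = 1.944 mm

1.944 mm


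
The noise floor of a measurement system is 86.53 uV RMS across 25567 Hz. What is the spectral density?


Noise spectral density = Vrms / sqrt(BW).
NSD = 86.53 / sqrt(25567)
NSD = 86.53 / 159.8968
NSD = 0.5412 uV/sqrt(Hz)

0.5412 uV/sqrt(Hz)


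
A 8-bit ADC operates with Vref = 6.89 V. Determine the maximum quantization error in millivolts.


The maximum quantization error is +/- LSB/2.
LSB = Vref / 2^n = 6.89 / 256 = 0.02691406 V
Max error = LSB / 2 = 0.02691406 / 2 = 0.01345703 V
Max error = 13.457 mV

13.457 mV


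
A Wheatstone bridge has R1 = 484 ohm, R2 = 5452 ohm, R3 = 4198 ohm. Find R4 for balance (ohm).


At balance: R1*R4 = R2*R3, so R4 = R2*R3/R1.
R4 = 5452 * 4198 / 484
R4 = 22887496 / 484
R4 = 47288.21 ohm

47288.21 ohm


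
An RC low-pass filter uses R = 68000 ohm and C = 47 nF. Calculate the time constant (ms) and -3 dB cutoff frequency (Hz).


Time constant: tau = R * C.
tau = 68000 * 4.70e-08 = 0.003196 s
tau = 3.196 ms
Cutoff frequency: fc = 1 / (2*pi*R*C).
fc = 1 / (2*pi*0.003196) = 49.8 Hz

tau = 3.196 ms, fc = 49.8 Hz


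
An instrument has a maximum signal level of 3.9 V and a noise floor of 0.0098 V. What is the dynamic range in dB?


Dynamic range = 20 * log10(Vmax / Vnoise).
DR = 20 * log10(3.9 / 0.0098)
DR = 20 * log10(397.96)
DR = 52.0 dB

52.0 dB


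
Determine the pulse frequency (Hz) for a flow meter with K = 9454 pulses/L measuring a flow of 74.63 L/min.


Frequency = K * Q / 60 (converting L/min to L/s).
f = 9454 * 74.63 / 60
f = 705552.02 / 60
f = 11759.2 Hz

11759.2 Hz


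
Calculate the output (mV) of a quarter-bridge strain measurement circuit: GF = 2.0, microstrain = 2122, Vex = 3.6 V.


Quarter bridge output: Vout = (GF * epsilon * Vex) / 4.
Vout = (2.0 * 2122e-6 * 3.6) / 4
Vout = 0.0152784 / 4 V
Vout = 0.0038196 V = 3.8196 mV

3.8196 mV


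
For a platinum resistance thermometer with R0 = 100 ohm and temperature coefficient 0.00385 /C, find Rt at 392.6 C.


The RTD equation: Rt = R0 * (1 + alpha * T).
Rt = 100 * (1 + 0.00385 * 392.6)
Rt = 100 * (1 + 1.51151)
Rt = 100 * 2.51151
Rt = 251.151 ohm

251.151 ohm


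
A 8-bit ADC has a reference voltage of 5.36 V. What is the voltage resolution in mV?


The resolution (LSB) of an ADC is Vref / 2^n.
LSB = 5.36 / 2^8
LSB = 5.36 / 256
LSB = 0.0209375 V = 20.9375 mV

20.9375 mV


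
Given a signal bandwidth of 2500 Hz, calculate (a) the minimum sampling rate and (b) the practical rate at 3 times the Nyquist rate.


By Nyquist theorem, fs_min = 2 * fmax.
fs_min = 2 * 2500 = 5000 Hz
Practical rate = 3 * fs_min = 3 * 5000 = 15000 Hz

fs_min = 5000 Hz, fs_practical = 15000 Hz


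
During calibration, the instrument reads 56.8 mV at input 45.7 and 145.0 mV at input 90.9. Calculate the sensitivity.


Sensitivity = (y2 - y1) / (x2 - x1).
S = (145.0 - 56.8) / (90.9 - 45.7)
S = 88.2 / 45.2
S = 1.9513 mV/unit

1.9513 mV/unit


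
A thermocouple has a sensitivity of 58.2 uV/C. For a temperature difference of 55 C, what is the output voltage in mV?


The thermocouple output V = sensitivity * dT.
V = 58.2 uV/C * 55 C
V = 3201.0 uV
V = 3.201 mV

3.201 mV


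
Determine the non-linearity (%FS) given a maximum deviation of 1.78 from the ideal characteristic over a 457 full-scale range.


Linearity error = (max deviation / full scale) * 100%.
Linearity = (1.78 / 457) * 100
Linearity = 0.389 %FS

0.389 %FS


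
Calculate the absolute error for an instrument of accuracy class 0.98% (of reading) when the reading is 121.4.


Absolute error = (accuracy% / 100) * reading.
Error = (0.98 / 100) * 121.4
Error = 0.0098 * 121.4
Error = 1.1897

1.1897


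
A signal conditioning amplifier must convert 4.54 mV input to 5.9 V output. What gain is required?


Gain = Vout / Vin (converting to same units).
G = 5.9 V / 4.54 mV
G = 5900.0 mV / 4.54 mV
G = 1299.56

1299.56


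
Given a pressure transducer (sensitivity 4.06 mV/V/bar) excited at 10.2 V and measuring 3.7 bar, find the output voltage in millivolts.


Output = sensitivity * Vex * P.
Vout = 4.06 * 10.2 * 3.7
Vout = 41.412 * 3.7
Vout = 153.22 mV

153.22 mV


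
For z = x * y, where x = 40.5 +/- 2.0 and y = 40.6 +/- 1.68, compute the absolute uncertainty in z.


For a product z = x*y, the relative uncertainty is:
uz/z = sqrt((ux/x)^2 + (uy/y)^2)
Relative uncertainties: ux/x = 2.0/40.5 = 0.049383
uy/y = 1.68/40.6 = 0.041379
z = 40.5 * 40.6 = 1644.3
uz = 1644.3 * sqrt(0.049383^2 + 0.041379^2) = 105.938

105.938


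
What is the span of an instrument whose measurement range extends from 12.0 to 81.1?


Span = upper range - lower range.
Span = 81.1 - (12.0)
Span = 69.1

69.1


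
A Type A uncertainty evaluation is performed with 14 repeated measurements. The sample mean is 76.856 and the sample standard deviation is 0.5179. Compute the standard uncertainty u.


The standard uncertainty for Type A evaluation is u = s / sqrt(n).
u = 0.5179 / sqrt(14)
u = 0.5179 / 3.7417
u = 0.1384

0.1384


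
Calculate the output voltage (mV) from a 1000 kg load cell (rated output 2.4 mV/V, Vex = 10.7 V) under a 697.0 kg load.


Vout = rated_output * Vex * (load / capacity).
Vout = 2.4 * 10.7 * (697.0 / 1000)
Vout = 2.4 * 10.7 * 0.697
Vout = 17.899 mV

17.899 mV


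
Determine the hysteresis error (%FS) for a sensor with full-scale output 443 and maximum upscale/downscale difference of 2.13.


Hysteresis = (max difference / full scale) * 100%.
H = (2.13 / 443) * 100
H = 0.481 %FS

0.481 %FS


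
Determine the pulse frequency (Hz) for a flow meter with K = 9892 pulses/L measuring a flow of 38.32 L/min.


Frequency = K * Q / 60 (converting L/min to L/s).
f = 9892 * 38.32 / 60
f = 379061.44 / 60
f = 6317.69 Hz

6317.69 Hz


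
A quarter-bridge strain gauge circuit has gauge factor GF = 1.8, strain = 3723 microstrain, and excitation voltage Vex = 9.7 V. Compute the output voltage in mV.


Quarter bridge output: Vout = (GF * epsilon * Vex) / 4.
Vout = (1.8 * 3723e-6 * 9.7) / 4
Vout = 0.06500358 / 4 V
Vout = 0.0162509 V = 16.2509 mV

16.2509 mV


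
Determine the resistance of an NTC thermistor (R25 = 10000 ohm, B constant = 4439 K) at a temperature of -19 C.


NTC thermistor equation: Rt = R25 * exp(B * (1/T - 1/T25)).
T in Kelvin: 254.15 K, T25 = 298.15 K
1/T - 1/T25 = 1/254.15 - 1/298.15 = 0.00058067
B * (1/T - 1/T25) = 4439 * 0.00058067 = 2.5776
Rt = 10000 * exp(2.5776) = 131653.0 ohm

131653.0 ohm


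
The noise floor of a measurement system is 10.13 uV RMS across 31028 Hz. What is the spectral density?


Noise spectral density = Vrms / sqrt(BW).
NSD = 10.13 / sqrt(31028)
NSD = 10.13 / 176.1477
NSD = 0.0575 uV/sqrt(Hz)

0.0575 uV/sqrt(Hz)


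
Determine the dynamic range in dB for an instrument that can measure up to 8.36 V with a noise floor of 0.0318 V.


Dynamic range = 20 * log10(Vmax / Vnoise).
DR = 20 * log10(8.36 / 0.0318)
DR = 20 * log10(262.89)
DR = 48.4 dB

48.4 dB


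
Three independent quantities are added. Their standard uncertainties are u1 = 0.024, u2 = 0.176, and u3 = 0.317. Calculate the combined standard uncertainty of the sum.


For a sum of independent quantities, uc = sqrt(u1^2 + u2^2 + u3^2).
uc = sqrt(0.024^2 + 0.176^2 + 0.317^2)
uc = sqrt(0.000576 + 0.030976 + 0.100489)
uc = 0.3634

0.3634


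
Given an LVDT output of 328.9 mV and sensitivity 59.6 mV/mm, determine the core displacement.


Displacement = Vout / sensitivity.
d = 328.9 / 59.6
d = 5.518 mm

5.518 mm


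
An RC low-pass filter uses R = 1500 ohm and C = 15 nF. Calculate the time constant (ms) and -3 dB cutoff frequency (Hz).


Time constant: tau = R * C.
tau = 1500 * 1.50e-08 = 2.25e-05 s
tau = 0.0225 ms
Cutoff frequency: fc = 1 / (2*pi*R*C).
fc = 1 / (2*pi*2.25e-05) = 7073.55 Hz

tau = 0.0225 ms, fc = 7073.55 Hz


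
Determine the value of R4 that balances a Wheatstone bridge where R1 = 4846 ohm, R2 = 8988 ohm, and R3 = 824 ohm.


At balance: R1*R4 = R2*R3, so R4 = R2*R3/R1.
R4 = 8988 * 824 / 4846
R4 = 7406112 / 4846
R4 = 1528.29 ohm

1528.29 ohm


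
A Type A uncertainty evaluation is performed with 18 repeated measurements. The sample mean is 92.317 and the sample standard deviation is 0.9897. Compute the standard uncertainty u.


The standard uncertainty for Type A evaluation is u = s / sqrt(n).
u = 0.9897 / sqrt(18)
u = 0.9897 / 4.2426
u = 0.2333

0.2333


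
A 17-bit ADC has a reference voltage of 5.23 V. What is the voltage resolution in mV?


The resolution (LSB) of an ADC is Vref / 2^n.
LSB = 5.23 / 2^17
LSB = 5.23 / 131072
LSB = 3.99e-05 V = 0.03990173 mV

0.03990173 mV


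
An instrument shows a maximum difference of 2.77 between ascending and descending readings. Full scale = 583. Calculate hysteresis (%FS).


Hysteresis = (max difference / full scale) * 100%.
H = (2.77 / 583) * 100
H = 0.475 %FS

0.475 %FS


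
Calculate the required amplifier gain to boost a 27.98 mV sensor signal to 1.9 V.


Gain = Vout / Vin (converting to same units).
G = 1.9 V / 27.98 mV
G = 1900.0 mV / 27.98 mV
G = 67.91

67.91


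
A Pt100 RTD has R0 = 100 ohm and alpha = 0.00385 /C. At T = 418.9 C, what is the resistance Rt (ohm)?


The RTD equation: Rt = R0 * (1 + alpha * T).
Rt = 100 * (1 + 0.00385 * 418.9)
Rt = 100 * (1 + 1.612765)
Rt = 100 * 2.612765
Rt = 261.276 ohm

261.276 ohm


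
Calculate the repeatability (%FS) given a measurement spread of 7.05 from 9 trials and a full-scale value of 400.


Repeatability = (spread / full scale) * 100%.
R = (7.05 / 400) * 100
R = 1.762 %FS

1.762 %FS


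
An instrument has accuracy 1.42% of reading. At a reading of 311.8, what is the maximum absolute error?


Absolute error = (accuracy% / 100) * reading.
Error = (1.42 / 100) * 311.8
Error = 0.0142 * 311.8
Error = 4.4276

4.4276


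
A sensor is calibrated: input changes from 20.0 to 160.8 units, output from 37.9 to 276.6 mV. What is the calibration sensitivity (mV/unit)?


Sensitivity = (y2 - y1) / (x2 - x1).
S = (276.6 - 37.9) / (160.8 - 20.0)
S = 238.7 / 140.8
S = 1.6953 mV/unit

1.6953 mV/unit


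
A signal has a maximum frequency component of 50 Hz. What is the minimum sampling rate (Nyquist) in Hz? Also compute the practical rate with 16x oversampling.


By Nyquist theorem, fs_min = 2 * fmax.
fs_min = 2 * 50 = 100 Hz
Practical rate = 16 * fs_min = 16 * 100 = 1600 Hz

fs_min = 100 Hz, fs_practical = 1600 Hz


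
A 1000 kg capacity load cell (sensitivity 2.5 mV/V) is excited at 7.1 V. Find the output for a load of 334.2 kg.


Vout = rated_output * Vex * (load / capacity).
Vout = 2.5 * 7.1 * (334.2 / 1000)
Vout = 2.5 * 7.1 * 0.3342
Vout = 5.932 mV

5.932 mV


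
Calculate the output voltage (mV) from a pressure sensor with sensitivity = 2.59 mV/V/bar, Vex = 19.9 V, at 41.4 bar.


Output = sensitivity * Vex * P.
Vout = 2.59 * 19.9 * 41.4
Vout = 51.541 * 41.4
Vout = 2133.8 mV

2133.8 mV


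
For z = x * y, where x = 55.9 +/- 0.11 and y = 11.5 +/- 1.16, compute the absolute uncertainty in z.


For a product z = x*y, the relative uncertainty is:
uz/z = sqrt((ux/x)^2 + (uy/y)^2)
Relative uncertainties: ux/x = 0.11/55.9 = 0.001968
uy/y = 1.16/11.5 = 0.10087
z = 55.9 * 11.5 = 642.9
uz = 642.9 * sqrt(0.001968^2 + 0.10087^2) = 64.856

64.856


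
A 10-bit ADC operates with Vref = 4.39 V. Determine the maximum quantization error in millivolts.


The maximum quantization error is +/- LSB/2.
LSB = Vref / 2^n = 4.39 / 1024 = 0.00428711 V
Max error = LSB / 2 = 0.00428711 / 2 = 0.00214355 V
Max error = 2.1436 mV

2.1436 mV


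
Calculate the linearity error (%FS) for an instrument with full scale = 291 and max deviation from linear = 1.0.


Linearity error = (max deviation / full scale) * 100%.
Linearity = (1.0 / 291) * 100
Linearity = 0.344 %FS

0.344 %FS


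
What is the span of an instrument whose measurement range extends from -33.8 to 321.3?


Span = upper range - lower range.
Span = 321.3 - (-33.8)
Span = 355.1

355.1


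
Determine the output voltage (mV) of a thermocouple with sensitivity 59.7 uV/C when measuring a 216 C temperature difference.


The thermocouple output V = sensitivity * dT.
V = 59.7 uV/C * 216 C
V = 12895.2 uV
V = 12.895 mV

12.895 mV


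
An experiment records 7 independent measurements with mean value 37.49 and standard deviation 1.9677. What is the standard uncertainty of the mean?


The standard uncertainty for Type A evaluation is u = s / sqrt(n).
u = 1.9677 / sqrt(7)
u = 1.9677 / 2.6458
u = 0.7437

0.7437


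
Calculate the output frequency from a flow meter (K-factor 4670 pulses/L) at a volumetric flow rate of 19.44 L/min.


Frequency = K * Q / 60 (converting L/min to L/s).
f = 4670 * 19.44 / 60
f = 90784.8 / 60
f = 1513.08 Hz

1513.08 Hz


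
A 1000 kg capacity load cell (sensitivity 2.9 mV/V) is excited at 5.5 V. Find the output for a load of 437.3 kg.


Vout = rated_output * Vex * (load / capacity).
Vout = 2.9 * 5.5 * (437.3 / 1000)
Vout = 2.9 * 5.5 * 0.4373
Vout = 6.975 mV

6.975 mV


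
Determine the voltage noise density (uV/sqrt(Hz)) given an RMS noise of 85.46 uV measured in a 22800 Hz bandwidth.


Noise spectral density = Vrms / sqrt(BW).
NSD = 85.46 / sqrt(22800)
NSD = 85.46 / 150.9967
NSD = 0.566 uV/sqrt(Hz)

0.566 uV/sqrt(Hz)


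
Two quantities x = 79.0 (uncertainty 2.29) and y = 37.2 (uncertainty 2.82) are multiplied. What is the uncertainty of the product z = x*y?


For a product z = x*y, the relative uncertainty is:
uz/z = sqrt((ux/x)^2 + (uy/y)^2)
Relative uncertainties: ux/x = 2.29/79.0 = 0.028987
uy/y = 2.82/37.2 = 0.075806
z = 79.0 * 37.2 = 2938.8
uz = 2938.8 * sqrt(0.028987^2 + 0.075806^2) = 238.512

238.512


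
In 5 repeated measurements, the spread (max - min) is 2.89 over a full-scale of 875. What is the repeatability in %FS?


Repeatability = (spread / full scale) * 100%.
R = (2.89 / 875) * 100
R = 0.33 %FS

0.33 %FS


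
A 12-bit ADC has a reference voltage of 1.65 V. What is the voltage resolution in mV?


The resolution (LSB) of an ADC is Vref / 2^n.
LSB = 1.65 / 2^12
LSB = 1.65 / 4096
LSB = 0.00040283 V = 0.40283203 mV

0.40283203 mV


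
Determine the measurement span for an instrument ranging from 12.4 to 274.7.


Span = upper range - lower range.
Span = 274.7 - (12.4)
Span = 262.3

262.3


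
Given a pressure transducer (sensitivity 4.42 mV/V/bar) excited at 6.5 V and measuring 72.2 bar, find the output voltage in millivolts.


Output = sensitivity * Vex * P.
Vout = 4.42 * 6.5 * 72.2
Vout = 28.73 * 72.2
Vout = 2074.31 mV

2074.31 mV


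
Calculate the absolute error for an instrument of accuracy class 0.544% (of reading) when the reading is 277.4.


Absolute error = (accuracy% / 100) * reading.
Error = (0.544 / 100) * 277.4
Error = 0.00544 * 277.4
Error = 1.5091

1.5091


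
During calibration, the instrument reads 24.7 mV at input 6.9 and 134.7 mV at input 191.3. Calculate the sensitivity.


Sensitivity = (y2 - y1) / (x2 - x1).
S = (134.7 - 24.7) / (191.3 - 6.9)
S = 110.0 / 184.4
S = 0.5965 mV/unit

0.5965 mV/unit


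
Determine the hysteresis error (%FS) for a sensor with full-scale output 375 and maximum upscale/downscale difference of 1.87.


Hysteresis = (max difference / full scale) * 100%.
H = (1.87 / 375) * 100
H = 0.499 %FS

0.499 %FS


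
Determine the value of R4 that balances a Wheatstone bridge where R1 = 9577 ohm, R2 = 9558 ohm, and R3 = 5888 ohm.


At balance: R1*R4 = R2*R3, so R4 = R2*R3/R1.
R4 = 9558 * 5888 / 9577
R4 = 56277504 / 9577
R4 = 5876.32 ohm

5876.32 ohm


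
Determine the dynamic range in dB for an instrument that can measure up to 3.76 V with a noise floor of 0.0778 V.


Dynamic range = 20 * log10(Vmax / Vnoise).
DR = 20 * log10(3.76 / 0.0778)
DR = 20 * log10(48.33)
DR = 33.68 dB

33.68 dB


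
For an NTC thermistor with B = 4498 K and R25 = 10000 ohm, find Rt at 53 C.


NTC thermistor equation: Rt = R25 * exp(B * (1/T - 1/T25)).
T in Kelvin: 326.15 K, T25 = 298.15 K
1/T - 1/T25 = 1/326.15 - 1/298.15 = -0.00028794
B * (1/T - 1/T25) = 4498 * -0.00028794 = -1.2952
Rt = 10000 * exp(-1.2952) = 2738.5 ohm

2738.5 ohm


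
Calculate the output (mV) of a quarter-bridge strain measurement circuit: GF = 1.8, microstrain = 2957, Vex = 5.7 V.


Quarter bridge output: Vout = (GF * epsilon * Vex) / 4.
Vout = (1.8 * 2957e-6 * 5.7) / 4
Vout = 0.03033882 / 4 V
Vout = 0.00758471 V = 7.5847 mV

7.5847 mV


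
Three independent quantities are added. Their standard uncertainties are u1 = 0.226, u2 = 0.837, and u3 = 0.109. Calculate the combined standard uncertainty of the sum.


For a sum of independent quantities, uc = sqrt(u1^2 + u2^2 + u3^2).
uc = sqrt(0.226^2 + 0.837^2 + 0.109^2)
uc = sqrt(0.051076 + 0.700569 + 0.011881)
uc = 0.8738

0.8738


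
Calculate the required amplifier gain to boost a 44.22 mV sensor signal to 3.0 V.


Gain = Vout / Vin (converting to same units).
G = 3.0 V / 44.22 mV
G = 3000.0 mV / 44.22 mV
G = 67.84

67.84


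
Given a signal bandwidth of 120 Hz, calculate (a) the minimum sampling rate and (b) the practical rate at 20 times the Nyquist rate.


By Nyquist theorem, fs_min = 2 * fmax.
fs_min = 2 * 120 = 240 Hz
Practical rate = 20 * fs_min = 20 * 240 = 4800 Hz

fs_min = 240 Hz, fs_practical = 4800 Hz


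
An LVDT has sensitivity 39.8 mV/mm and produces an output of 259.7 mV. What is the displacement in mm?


Displacement = Vout / sensitivity.
d = 259.7 / 39.8
d = 6.525 mm

6.525 mm


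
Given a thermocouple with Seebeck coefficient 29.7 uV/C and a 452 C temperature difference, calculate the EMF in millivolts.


The thermocouple output V = sensitivity * dT.
V = 29.7 uV/C * 452 C
V = 13424.4 uV
V = 13.424 mV

13.424 mV


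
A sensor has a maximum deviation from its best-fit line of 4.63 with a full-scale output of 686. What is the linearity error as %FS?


Linearity error = (max deviation / full scale) * 100%.
Linearity = (4.63 / 686) * 100
Linearity = 0.675 %FS

0.675 %FS


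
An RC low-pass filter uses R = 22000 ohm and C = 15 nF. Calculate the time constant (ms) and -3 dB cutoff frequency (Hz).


Time constant: tau = R * C.
tau = 22000 * 1.50e-08 = 0.00033 s
tau = 0.33 ms
Cutoff frequency: fc = 1 / (2*pi*R*C).
fc = 1 / (2*pi*0.00033) = 482.29 Hz

tau = 0.33 ms, fc = 482.29 Hz


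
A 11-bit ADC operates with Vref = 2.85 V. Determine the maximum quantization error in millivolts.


The maximum quantization error is +/- LSB/2.
LSB = Vref / 2^n = 2.85 / 2048 = 0.0013916 V
Max error = LSB / 2 = 0.0013916 / 2 = 0.0006958 V
Max error = 0.6958 mV

0.6958 mV


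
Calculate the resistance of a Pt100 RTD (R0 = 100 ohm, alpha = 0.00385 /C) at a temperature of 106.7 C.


The RTD equation: Rt = R0 * (1 + alpha * T).
Rt = 100 * (1 + 0.00385 * 106.7)
Rt = 100 * (1 + 0.410795)
Rt = 100 * 1.410795
Rt = 141.079 ohm

141.079 ohm


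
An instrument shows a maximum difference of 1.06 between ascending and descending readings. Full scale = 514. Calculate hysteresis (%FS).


Hysteresis = (max difference / full scale) * 100%.
H = (1.06 / 514) * 100
H = 0.206 %FS

0.206 %FS


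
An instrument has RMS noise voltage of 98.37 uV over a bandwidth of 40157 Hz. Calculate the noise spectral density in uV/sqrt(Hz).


Noise spectral density = Vrms / sqrt(BW).
NSD = 98.37 / sqrt(40157)
NSD = 98.37 / 200.3921
NSD = 0.4909 uV/sqrt(Hz)

0.4909 uV/sqrt(Hz)


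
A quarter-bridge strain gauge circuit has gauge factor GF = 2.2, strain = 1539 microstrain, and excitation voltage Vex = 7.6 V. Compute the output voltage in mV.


Quarter bridge output: Vout = (GF * epsilon * Vex) / 4.
Vout = (2.2 * 1539e-6 * 7.6) / 4
Vout = 0.02573208 / 4 V
Vout = 0.00643302 V = 6.433 mV

6.433 mV


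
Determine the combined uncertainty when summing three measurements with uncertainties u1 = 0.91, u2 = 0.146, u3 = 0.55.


For a sum of independent quantities, uc = sqrt(u1^2 + u2^2 + u3^2).
uc = sqrt(0.91^2 + 0.146^2 + 0.55^2)
uc = sqrt(0.8281 + 0.021316 + 0.3025)
uc = 1.0733

1.0733


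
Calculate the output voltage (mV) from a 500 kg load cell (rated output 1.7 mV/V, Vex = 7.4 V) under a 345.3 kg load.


Vout = rated_output * Vex * (load / capacity).
Vout = 1.7 * 7.4 * (345.3 / 500)
Vout = 1.7 * 7.4 * 0.6906
Vout = 8.688 mV

8.688 mV


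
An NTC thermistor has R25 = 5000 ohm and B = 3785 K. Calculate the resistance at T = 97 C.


NTC thermistor equation: Rt = R25 * exp(B * (1/T - 1/T25)).
T in Kelvin: 370.15 K, T25 = 298.15 K
1/T - 1/T25 = 1/370.15 - 1/298.15 = -0.00065241
B * (1/T - 1/T25) = 3785 * -0.00065241 = -2.4694
Rt = 5000 * exp(-2.4694) = 423.2 ohm

423.2 ohm


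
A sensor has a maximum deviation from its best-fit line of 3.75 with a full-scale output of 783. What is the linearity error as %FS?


Linearity error = (max deviation / full scale) * 100%.
Linearity = (3.75 / 783) * 100
Linearity = 0.479 %FS

0.479 %FS


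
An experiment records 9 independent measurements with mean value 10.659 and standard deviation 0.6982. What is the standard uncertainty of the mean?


The standard uncertainty for Type A evaluation is u = s / sqrt(n).
u = 0.6982 / sqrt(9)
u = 0.6982 / 3.0
u = 0.2327

0.2327


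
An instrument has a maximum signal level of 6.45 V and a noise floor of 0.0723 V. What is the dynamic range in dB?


Dynamic range = 20 * log10(Vmax / Vnoise).
DR = 20 * log10(6.45 / 0.0723)
DR = 20 * log10(89.21)
DR = 39.01 dB

39.01 dB


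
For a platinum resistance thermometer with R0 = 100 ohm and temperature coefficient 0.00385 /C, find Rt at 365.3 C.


The RTD equation: Rt = R0 * (1 + alpha * T).
Rt = 100 * (1 + 0.00385 * 365.3)
Rt = 100 * (1 + 1.406405)
Rt = 100 * 2.406405
Rt = 240.641 ohm

240.641 ohm


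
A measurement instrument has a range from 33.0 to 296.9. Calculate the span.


Span = upper range - lower range.
Span = 296.9 - (33.0)
Span = 263.9

263.9


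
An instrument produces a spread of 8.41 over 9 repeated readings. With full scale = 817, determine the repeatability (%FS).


Repeatability = (spread / full scale) * 100%.
R = (8.41 / 817) * 100
R = 1.029 %FS

1.029 %FS


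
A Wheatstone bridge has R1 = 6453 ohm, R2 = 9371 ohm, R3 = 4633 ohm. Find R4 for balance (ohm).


At balance: R1*R4 = R2*R3, so R4 = R2*R3/R1.
R4 = 9371 * 4633 / 6453
R4 = 43415843 / 6453
R4 = 6728.01 ohm

6728.01 ohm


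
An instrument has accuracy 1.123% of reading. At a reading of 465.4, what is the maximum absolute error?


Absolute error = (accuracy% / 100) * reading.
Error = (1.123 / 100) * 465.4
Error = 0.01123 * 465.4
Error = 5.2264

5.2264


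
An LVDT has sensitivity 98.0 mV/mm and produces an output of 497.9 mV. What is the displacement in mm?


Displacement = Vout / sensitivity.
d = 497.9 / 98.0
d = 5.081 mm

5.081 mm


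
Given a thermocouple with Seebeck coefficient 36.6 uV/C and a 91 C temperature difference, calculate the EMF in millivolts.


The thermocouple output V = sensitivity * dT.
V = 36.6 uV/C * 91 C
V = 3330.6 uV
V = 3.331 mV

3.331 mV


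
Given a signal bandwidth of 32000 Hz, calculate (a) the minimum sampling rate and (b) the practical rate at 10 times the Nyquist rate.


By Nyquist theorem, fs_min = 2 * fmax.
fs_min = 2 * 32000 = 64000 Hz
Practical rate = 10 * fs_min = 10 * 64000 = 640000 Hz

fs_min = 64000 Hz, fs_practical = 640000 Hz


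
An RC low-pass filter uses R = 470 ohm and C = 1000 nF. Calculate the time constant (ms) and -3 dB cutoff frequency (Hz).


Time constant: tau = R * C.
tau = 470 * 1.00e-06 = 0.00047 s
tau = 0.47 ms
Cutoff frequency: fc = 1 / (2*pi*R*C).
fc = 1 / (2*pi*0.00047) = 338.63 Hz

tau = 0.47 ms, fc = 338.63 Hz


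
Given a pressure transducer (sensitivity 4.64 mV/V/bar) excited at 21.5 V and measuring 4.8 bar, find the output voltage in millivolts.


Output = sensitivity * Vex * P.
Vout = 4.64 * 21.5 * 4.8
Vout = 99.76 * 4.8
Vout = 478.85 mV

478.85 mV


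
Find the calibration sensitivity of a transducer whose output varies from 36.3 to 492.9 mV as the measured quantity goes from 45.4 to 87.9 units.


Sensitivity = (y2 - y1) / (x2 - x1).
S = (492.9 - 36.3) / (87.9 - 45.4)
S = 456.6 / 42.5
S = 10.7435 mV/unit

10.7435 mV/unit


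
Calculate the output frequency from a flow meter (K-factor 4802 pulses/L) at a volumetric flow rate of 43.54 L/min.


Frequency = K * Q / 60 (converting L/min to L/s).
f = 4802 * 43.54 / 60
f = 209079.08 / 60
f = 3484.65 Hz

3484.65 Hz


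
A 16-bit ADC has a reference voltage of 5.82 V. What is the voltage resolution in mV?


The resolution (LSB) of an ADC is Vref / 2^n.
LSB = 5.82 / 2^16
LSB = 5.82 / 65536
LSB = 8.881e-05 V = 0.08880615 mV

0.08880615 mV


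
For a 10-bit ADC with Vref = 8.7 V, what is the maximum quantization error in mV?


The maximum quantization error is +/- LSB/2.
LSB = Vref / 2^n = 8.7 / 1024 = 0.00849609 V
Max error = LSB / 2 = 0.00849609 / 2 = 0.00424805 V
Max error = 4.248 mV

4.248 mV


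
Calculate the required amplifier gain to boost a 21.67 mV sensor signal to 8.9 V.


Gain = Vout / Vin (converting to same units).
G = 8.9 V / 21.67 mV
G = 8900.0 mV / 21.67 mV
G = 410.71

410.71


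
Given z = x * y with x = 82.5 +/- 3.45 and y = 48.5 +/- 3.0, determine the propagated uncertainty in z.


For a product z = x*y, the relative uncertainty is:
uz/z = sqrt((ux/x)^2 + (uy/y)^2)
Relative uncertainties: ux/x = 3.45/82.5 = 0.041818
uy/y = 3.0/48.5 = 0.061856
z = 82.5 * 48.5 = 4001.2
uz = 4001.2 * sqrt(0.041818^2 + 0.061856^2) = 298.754

298.754


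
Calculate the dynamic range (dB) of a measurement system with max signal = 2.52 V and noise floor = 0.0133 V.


Dynamic range = 20 * log10(Vmax / Vnoise).
DR = 20 * log10(2.52 / 0.0133)
DR = 20 * log10(189.47)
DR = 45.55 dB

45.55 dB


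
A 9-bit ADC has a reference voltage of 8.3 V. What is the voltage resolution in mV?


The resolution (LSB) of an ADC is Vref / 2^n.
LSB = 8.3 / 2^9
LSB = 8.3 / 512
LSB = 0.01621094 V = 16.2109375 mV

16.2109375 mV


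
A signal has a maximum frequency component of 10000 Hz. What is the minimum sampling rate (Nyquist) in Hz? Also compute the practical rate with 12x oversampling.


By Nyquist theorem, fs_min = 2 * fmax.
fs_min = 2 * 10000 = 20000 Hz
Practical rate = 12 * fs_min = 12 * 20000 = 240000 Hz

fs_min = 20000 Hz, fs_practical = 240000 Hz


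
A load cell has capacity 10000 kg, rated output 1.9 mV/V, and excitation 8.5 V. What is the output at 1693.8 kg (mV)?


Vout = rated_output * Vex * (load / capacity).
Vout = 1.9 * 8.5 * (1693.8 / 10000)
Vout = 1.9 * 8.5 * 0.16938
Vout = 2.735 mV

2.735 mV


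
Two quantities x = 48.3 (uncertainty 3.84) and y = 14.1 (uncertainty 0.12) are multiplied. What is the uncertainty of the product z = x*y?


For a product z = x*y, the relative uncertainty is:
uz/z = sqrt((ux/x)^2 + (uy/y)^2)
Relative uncertainties: ux/x = 3.84/48.3 = 0.079503
uy/y = 0.12/14.1 = 0.008511
z = 48.3 * 14.1 = 681.0
uz = 681.0 * sqrt(0.079503^2 + 0.008511^2) = 54.453

54.453


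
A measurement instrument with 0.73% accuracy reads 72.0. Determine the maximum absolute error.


Absolute error = (accuracy% / 100) * reading.
Error = (0.73 / 100) * 72.0
Error = 0.0073 * 72.0
Error = 0.5256

0.5256


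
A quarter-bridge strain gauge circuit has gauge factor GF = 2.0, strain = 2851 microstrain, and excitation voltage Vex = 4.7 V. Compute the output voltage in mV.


Quarter bridge output: Vout = (GF * epsilon * Vex) / 4.
Vout = (2.0 * 2851e-6 * 4.7) / 4
Vout = 0.0267994 / 4 V
Vout = 0.00669985 V = 6.6998 mV

6.6998 mV


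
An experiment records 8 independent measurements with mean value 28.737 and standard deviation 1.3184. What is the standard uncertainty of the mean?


The standard uncertainty for Type A evaluation is u = s / sqrt(n).
u = 1.3184 / sqrt(8)
u = 1.3184 / 2.8284
u = 0.4661

0.4661


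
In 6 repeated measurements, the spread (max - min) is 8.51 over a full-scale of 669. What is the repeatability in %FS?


Repeatability = (spread / full scale) * 100%.
R = (8.51 / 669) * 100
R = 1.272 %FS

1.272 %FS


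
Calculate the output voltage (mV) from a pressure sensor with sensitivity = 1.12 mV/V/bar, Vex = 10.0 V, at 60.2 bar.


Output = sensitivity * Vex * P.
Vout = 1.12 * 10.0 * 60.2
Vout = 11.2 * 60.2
Vout = 674.24 mV

674.24 mV


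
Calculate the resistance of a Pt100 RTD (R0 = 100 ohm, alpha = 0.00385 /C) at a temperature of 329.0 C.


The RTD equation: Rt = R0 * (1 + alpha * T).
Rt = 100 * (1 + 0.00385 * 329.0)
Rt = 100 * (1 + 1.26665)
Rt = 100 * 2.26665
Rt = 226.665 ohm

226.665 ohm


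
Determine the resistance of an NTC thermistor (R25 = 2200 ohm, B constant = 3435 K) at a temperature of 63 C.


NTC thermistor equation: Rt = R25 * exp(B * (1/T - 1/T25)).
T in Kelvin: 336.15 K, T25 = 298.15 K
1/T - 1/T25 = 1/336.15 - 1/298.15 = -0.00037915
B * (1/T - 1/T25) = 3435 * -0.00037915 = -1.3024
Rt = 2200 * exp(-1.3024) = 598.1 ohm

598.1 ohm


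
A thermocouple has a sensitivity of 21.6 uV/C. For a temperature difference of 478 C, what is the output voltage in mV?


The thermocouple output V = sensitivity * dT.
V = 21.6 uV/C * 478 C
V = 10324.8 uV
V = 10.325 mV

10.325 mV


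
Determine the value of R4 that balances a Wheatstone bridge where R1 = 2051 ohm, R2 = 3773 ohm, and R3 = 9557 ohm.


At balance: R1*R4 = R2*R3, so R4 = R2*R3/R1.
R4 = 3773 * 9557 / 2051
R4 = 36058561 / 2051
R4 = 17580.97 ohm

17580.97 ohm


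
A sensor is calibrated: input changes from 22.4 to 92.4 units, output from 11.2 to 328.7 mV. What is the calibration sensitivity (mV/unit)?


Sensitivity = (y2 - y1) / (x2 - x1).
S = (328.7 - 11.2) / (92.4 - 22.4)
S = 317.5 / 70.0
S = 4.5357 mV/unit

4.5357 mV/unit


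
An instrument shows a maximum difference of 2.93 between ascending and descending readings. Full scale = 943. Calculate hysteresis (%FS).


Hysteresis = (max difference / full scale) * 100%.
H = (2.93 / 943) * 100
H = 0.311 %FS

0.311 %FS


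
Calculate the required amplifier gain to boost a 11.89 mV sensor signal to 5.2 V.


Gain = Vout / Vin (converting to same units).
G = 5.2 V / 11.89 mV
G = 5200.0 mV / 11.89 mV
G = 437.34

437.34


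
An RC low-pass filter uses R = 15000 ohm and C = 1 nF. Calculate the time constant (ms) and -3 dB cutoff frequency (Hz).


Time constant: tau = R * C.
tau = 15000 * 1.00e-09 = 1.5e-05 s
tau = 0.015 ms
Cutoff frequency: fc = 1 / (2*pi*R*C).
fc = 1 / (2*pi*1.5e-05) = 10610.33 Hz

tau = 0.015 ms, fc = 10610.33 Hz


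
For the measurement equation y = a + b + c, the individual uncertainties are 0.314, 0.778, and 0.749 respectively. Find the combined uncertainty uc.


For a sum of independent quantities, uc = sqrt(u1^2 + u2^2 + u3^2).
uc = sqrt(0.314^2 + 0.778^2 + 0.749^2)
uc = sqrt(0.098596 + 0.605284 + 0.561001)
uc = 1.1247

1.1247


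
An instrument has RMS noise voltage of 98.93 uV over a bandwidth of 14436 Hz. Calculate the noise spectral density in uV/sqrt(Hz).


Noise spectral density = Vrms / sqrt(BW).
NSD = 98.93 / sqrt(14436)
NSD = 98.93 / 120.1499
NSD = 0.8234 uV/sqrt(Hz)

0.8234 uV/sqrt(Hz)


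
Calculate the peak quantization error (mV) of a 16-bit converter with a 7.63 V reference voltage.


The maximum quantization error is +/- LSB/2.
LSB = Vref / 2^n = 7.63 / 65536 = 0.00011642 V
Max error = LSB / 2 = 0.00011642 / 2 = 5.821e-05 V
Max error = 0.0582 mV

0.0582 mV


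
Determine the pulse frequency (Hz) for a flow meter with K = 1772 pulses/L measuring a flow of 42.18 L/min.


Frequency = K * Q / 60 (converting L/min to L/s).
f = 1772 * 42.18 / 60
f = 74742.96 / 60
f = 1245.72 Hz

1245.72 Hz


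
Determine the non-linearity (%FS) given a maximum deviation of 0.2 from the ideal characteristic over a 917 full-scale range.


Linearity error = (max deviation / full scale) * 100%.
Linearity = (0.2 / 917) * 100
Linearity = 0.022 %FS

0.022 %FS


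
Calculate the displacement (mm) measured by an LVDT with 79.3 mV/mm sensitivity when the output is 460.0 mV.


Displacement = Vout / sensitivity.
d = 460.0 / 79.3
d = 5.801 mm

5.801 mm


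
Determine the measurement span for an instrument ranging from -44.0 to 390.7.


Span = upper range - lower range.
Span = 390.7 - (-44.0)
Span = 434.7

434.7


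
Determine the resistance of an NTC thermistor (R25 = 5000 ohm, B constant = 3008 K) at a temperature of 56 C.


NTC thermistor equation: Rt = R25 * exp(B * (1/T - 1/T25)).
T in Kelvin: 329.15 K, T25 = 298.15 K
1/T - 1/T25 = 1/329.15 - 1/298.15 = -0.00031589
B * (1/T - 1/T25) = 3008 * -0.00031589 = -0.9502
Rt = 5000 * exp(-0.9502) = 1933.3 ohm

1933.3 ohm


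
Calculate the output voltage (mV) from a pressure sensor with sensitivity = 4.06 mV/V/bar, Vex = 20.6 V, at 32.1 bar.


Output = sensitivity * Vex * P.
Vout = 4.06 * 20.6 * 32.1
Vout = 83.636 * 32.1
Vout = 2684.72 mV

2684.72 mV


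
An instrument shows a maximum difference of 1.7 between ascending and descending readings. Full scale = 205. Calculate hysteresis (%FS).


Hysteresis = (max difference / full scale) * 100%.
H = (1.7 / 205) * 100
H = 0.829 %FS

0.829 %FS


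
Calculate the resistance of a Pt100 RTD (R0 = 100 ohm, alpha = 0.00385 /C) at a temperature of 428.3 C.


The RTD equation: Rt = R0 * (1 + alpha * T).
Rt = 100 * (1 + 0.00385 * 428.3)
Rt = 100 * (1 + 1.648955)
Rt = 100 * 2.648955
Rt = 264.895 ohm

264.895 ohm
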